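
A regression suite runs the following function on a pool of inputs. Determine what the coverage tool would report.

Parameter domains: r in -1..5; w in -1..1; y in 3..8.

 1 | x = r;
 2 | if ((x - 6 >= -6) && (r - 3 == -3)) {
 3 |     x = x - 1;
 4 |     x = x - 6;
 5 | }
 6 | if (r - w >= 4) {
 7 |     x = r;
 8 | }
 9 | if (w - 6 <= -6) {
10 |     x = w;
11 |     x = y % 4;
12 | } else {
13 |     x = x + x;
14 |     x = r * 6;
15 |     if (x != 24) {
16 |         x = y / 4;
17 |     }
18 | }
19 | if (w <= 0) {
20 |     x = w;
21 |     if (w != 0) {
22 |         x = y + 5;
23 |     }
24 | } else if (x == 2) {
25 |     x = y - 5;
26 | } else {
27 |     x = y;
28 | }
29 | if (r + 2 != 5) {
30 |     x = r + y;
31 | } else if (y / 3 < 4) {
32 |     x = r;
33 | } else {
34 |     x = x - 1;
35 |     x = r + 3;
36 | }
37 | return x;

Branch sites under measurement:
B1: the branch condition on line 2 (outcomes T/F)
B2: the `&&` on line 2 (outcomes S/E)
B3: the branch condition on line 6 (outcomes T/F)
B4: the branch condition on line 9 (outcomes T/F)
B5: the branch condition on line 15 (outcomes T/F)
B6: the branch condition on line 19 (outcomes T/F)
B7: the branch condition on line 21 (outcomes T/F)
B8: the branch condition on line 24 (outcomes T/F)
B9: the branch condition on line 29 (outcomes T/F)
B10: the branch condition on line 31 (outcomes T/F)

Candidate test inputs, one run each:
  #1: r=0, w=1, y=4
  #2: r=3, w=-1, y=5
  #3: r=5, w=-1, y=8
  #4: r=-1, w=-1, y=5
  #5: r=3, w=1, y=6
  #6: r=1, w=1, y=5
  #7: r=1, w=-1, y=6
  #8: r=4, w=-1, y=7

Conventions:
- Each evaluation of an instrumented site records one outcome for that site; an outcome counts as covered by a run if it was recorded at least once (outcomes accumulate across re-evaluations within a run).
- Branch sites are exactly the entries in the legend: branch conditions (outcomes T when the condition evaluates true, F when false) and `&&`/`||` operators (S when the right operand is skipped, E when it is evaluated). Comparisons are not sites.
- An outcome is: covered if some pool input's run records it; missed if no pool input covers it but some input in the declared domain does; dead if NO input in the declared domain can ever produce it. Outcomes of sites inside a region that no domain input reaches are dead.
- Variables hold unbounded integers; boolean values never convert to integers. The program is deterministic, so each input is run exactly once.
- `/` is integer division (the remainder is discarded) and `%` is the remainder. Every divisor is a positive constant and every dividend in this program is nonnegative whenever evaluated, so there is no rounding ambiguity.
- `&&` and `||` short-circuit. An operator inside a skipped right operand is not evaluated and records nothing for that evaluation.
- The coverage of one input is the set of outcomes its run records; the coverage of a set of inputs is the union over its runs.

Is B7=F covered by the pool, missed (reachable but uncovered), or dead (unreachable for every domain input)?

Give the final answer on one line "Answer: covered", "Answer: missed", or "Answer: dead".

no pool input records B7=F
but domain input (r=-1, w=0, y=3) does record it -> reachable, so missed

Answer: missed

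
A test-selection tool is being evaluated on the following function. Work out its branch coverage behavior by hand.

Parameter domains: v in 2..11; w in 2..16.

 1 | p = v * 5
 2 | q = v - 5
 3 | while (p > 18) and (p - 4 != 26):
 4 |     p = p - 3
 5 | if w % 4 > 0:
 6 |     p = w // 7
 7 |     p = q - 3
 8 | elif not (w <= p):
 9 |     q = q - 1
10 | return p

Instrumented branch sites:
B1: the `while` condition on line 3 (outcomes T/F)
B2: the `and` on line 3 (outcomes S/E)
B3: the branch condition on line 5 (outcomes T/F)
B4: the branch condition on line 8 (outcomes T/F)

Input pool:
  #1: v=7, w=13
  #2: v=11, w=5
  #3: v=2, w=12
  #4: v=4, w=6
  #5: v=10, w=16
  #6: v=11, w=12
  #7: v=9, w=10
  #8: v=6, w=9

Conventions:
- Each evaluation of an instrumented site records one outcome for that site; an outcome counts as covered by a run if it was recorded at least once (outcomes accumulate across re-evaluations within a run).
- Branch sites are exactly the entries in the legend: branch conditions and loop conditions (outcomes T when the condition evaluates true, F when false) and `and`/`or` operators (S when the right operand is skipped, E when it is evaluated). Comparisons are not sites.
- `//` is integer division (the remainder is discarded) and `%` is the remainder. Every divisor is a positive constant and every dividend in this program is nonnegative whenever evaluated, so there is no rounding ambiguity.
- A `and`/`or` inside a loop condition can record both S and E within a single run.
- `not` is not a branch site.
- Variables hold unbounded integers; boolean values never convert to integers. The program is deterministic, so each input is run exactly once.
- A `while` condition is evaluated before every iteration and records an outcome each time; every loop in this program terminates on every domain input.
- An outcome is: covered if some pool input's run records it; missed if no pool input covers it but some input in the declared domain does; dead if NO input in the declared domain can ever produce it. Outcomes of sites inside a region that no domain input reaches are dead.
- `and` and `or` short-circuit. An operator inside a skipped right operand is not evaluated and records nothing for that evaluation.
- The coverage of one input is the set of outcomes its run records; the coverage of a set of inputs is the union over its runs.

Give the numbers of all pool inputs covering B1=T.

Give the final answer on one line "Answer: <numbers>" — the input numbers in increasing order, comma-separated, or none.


input #1 (v=7, w=13): covers B1=T
input #2 (v=11, w=5): covers B1=T
input #3 (v=2, w=12): misses B1=T
input #4 (v=4, w=6): covers B1=T
input #5 (v=10, w=16): covers B1=T
input #6 (v=11, w=12): covers B1=T
input #7 (v=9, w=10): covers B1=T
input #8 (v=6, w=9): misses B1=T
Answer: 1, 2, 4, 5, 6, 7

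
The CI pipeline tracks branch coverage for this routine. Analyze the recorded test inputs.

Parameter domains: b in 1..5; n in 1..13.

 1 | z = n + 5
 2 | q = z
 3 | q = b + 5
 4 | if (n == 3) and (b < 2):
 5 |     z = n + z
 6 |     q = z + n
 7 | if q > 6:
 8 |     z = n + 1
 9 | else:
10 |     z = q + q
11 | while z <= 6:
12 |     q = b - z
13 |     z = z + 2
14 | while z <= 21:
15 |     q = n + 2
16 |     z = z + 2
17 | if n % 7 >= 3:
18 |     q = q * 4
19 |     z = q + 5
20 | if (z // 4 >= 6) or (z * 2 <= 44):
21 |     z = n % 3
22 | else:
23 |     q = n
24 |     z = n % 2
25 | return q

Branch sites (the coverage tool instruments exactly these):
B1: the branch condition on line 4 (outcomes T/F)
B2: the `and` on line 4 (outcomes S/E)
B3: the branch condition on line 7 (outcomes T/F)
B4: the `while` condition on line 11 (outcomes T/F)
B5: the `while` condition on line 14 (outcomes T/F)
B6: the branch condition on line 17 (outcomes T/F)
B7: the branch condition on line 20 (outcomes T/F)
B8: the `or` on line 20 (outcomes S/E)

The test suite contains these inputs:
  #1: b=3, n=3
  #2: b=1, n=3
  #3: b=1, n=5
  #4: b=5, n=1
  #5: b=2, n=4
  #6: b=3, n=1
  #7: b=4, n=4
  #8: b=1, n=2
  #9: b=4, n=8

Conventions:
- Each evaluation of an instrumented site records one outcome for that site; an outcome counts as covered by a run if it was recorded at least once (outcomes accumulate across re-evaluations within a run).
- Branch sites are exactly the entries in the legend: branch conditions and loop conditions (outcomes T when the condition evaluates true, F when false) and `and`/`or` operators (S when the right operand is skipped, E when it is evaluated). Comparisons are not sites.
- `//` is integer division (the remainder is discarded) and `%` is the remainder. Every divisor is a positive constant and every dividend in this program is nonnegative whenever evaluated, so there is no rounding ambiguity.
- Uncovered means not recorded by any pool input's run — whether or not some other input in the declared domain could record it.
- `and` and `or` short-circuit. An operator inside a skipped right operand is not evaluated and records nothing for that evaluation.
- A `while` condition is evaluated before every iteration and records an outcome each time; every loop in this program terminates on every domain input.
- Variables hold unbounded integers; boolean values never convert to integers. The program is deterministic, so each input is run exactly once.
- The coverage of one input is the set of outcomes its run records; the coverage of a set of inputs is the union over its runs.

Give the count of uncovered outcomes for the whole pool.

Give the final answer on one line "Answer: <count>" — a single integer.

#1 (b=3, n=3) -> B2->E, B1->F, B3->T, B4->T, B4->T, B4->F, B5->T, B5->T, B5->T, B5->T, B5->T, B5->T, B5->T, B5->F, ...; covered: B1=F, B2=E, B3=T, B4=T, B4=F, B5=T, B5=F, B6=T, B7=T, B8=S
#2 (b=1, n=3) -> B2->E, B1->T, B3->T, B4->T, B4->T, B4->F, B5->T, B5->T, B5->T, B5->T, B5->T, B5->T, B5->T, B5->F, ...; covered: B1=T, B2=E, B3=T, B4=T, B4=F, B5=T, B5=F, B6=T, B7=T, B8=S
#3 (b=1, n=5) -> B2->S, B1->F, B3->F, B4->F, B5->T, B5->T, B5->T, B5->T, B5->T, B5->F, B6->T, B8->S, B7->T; covered: B1=F, B2=S, B3=F, B4=F, B5=T, B5=F, B6=T, B7=T, B8=S
#4 (b=5, n=1) -> B2->S, B1->F, B3->T, B4->T, B4->T, B4->T, B4->F, B5->T, B5->T, B5->T, B5->T, B5->T, B5->T, B5->T, ...; covered: B1=F, B2=S, B3=T, B4=T, B4=F, B5=T, B5=F, B6=F, B7=T, B8=E
#5 (b=2, n=4) -> B2->S, B1->F, B3->T, B4->T, B4->F, B5->T, B5->T, B5->T, B5->T, B5->T, B5->T, B5->T, B5->T, B5->F, ...; covered: B1=F, B2=S, B3=T, B4=T, B4=F, B5=T, B5=F, B6=T, B7=T, B8=S
#6 (b=3, n=1) -> B2->S, B1->F, B3->T, B4->T, B4->T, B4->T, B4->F, B5->T, B5->T, B5->T, B5->T, B5->T, B5->T, B5->T, ...; covered: B1=F, B2=S, B3=T, B4=T, B4=F, B5=T, B5=F, B6=F, B7=T, B8=E
#7 (b=4, n=4) -> B2->S, B1->F, B3->T, B4->T, B4->F, B5->T, B5->T, B5->T, B5->T, B5->T, B5->T, B5->T, B5->T, B5->F, ...; covered: B1=F, B2=S, B3=T, B4=T, B4=F, B5=T, B5=F, B6=T, B7=T, B8=S
#8 (b=1, n=2) -> B2->S, B1->F, B3->F, B4->F, B5->T, B5->T, B5->T, B5->T, B5->T, B5->F, B6->F, B8->E, B7->T; covered: B1=F, B2=S, B3=F, B4=F, B5=T, B5=F, B6=F, B7=T, B8=E
#9 (b=4, n=8) -> B2->S, B1->F, B3->T, B4->F, B5->T, B5->T, B5->T, B5->T, B5->T, B5->T, B5->T, B5->F, B6->F, B8->E, ...; covered: B1=F, B2=S, B3=T, B4=F, B5=T, B5=F, B6=F, B7=F, B8=E
union over the pool: B1=T, B1=F, B2=S, B2=E, B3=T, B3=F, B4=T, B4=F, B5=T, B5=F, B6=T, B6=F, B7=T, B7=F, B8=S, B8=E
uncovered (0 of 16): none

Answer: 0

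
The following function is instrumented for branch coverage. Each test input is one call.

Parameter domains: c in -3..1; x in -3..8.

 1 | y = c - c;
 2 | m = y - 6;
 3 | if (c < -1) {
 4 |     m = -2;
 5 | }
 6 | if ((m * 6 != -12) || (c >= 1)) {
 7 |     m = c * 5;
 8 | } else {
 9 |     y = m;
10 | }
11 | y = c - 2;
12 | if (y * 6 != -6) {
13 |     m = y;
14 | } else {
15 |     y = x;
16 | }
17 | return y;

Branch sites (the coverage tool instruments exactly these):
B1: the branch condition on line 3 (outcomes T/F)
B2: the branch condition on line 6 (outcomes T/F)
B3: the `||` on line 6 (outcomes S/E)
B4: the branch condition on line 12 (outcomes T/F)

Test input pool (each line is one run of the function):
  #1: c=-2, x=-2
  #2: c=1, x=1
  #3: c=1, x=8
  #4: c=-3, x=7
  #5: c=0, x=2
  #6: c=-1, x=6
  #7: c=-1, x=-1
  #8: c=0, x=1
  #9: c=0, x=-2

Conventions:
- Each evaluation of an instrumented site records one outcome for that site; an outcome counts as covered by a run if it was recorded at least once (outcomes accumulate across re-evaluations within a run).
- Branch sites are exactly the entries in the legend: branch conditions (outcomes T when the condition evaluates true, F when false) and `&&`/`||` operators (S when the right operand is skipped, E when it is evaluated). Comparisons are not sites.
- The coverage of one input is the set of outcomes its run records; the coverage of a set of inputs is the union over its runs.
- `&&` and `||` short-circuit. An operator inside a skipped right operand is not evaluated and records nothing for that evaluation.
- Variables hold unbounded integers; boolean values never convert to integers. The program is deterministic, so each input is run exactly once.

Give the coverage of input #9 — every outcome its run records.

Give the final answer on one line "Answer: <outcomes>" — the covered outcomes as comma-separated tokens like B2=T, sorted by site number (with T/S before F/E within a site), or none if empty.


Tracing the run of input #9 (c=0, x=-2):
  B1->F, B3->S, B2->T, B4->T
distinct outcomes covered: B1=F, B2=T, B3=S, B4=T
Answer: B1=F, B2=T, B3=S, B4=T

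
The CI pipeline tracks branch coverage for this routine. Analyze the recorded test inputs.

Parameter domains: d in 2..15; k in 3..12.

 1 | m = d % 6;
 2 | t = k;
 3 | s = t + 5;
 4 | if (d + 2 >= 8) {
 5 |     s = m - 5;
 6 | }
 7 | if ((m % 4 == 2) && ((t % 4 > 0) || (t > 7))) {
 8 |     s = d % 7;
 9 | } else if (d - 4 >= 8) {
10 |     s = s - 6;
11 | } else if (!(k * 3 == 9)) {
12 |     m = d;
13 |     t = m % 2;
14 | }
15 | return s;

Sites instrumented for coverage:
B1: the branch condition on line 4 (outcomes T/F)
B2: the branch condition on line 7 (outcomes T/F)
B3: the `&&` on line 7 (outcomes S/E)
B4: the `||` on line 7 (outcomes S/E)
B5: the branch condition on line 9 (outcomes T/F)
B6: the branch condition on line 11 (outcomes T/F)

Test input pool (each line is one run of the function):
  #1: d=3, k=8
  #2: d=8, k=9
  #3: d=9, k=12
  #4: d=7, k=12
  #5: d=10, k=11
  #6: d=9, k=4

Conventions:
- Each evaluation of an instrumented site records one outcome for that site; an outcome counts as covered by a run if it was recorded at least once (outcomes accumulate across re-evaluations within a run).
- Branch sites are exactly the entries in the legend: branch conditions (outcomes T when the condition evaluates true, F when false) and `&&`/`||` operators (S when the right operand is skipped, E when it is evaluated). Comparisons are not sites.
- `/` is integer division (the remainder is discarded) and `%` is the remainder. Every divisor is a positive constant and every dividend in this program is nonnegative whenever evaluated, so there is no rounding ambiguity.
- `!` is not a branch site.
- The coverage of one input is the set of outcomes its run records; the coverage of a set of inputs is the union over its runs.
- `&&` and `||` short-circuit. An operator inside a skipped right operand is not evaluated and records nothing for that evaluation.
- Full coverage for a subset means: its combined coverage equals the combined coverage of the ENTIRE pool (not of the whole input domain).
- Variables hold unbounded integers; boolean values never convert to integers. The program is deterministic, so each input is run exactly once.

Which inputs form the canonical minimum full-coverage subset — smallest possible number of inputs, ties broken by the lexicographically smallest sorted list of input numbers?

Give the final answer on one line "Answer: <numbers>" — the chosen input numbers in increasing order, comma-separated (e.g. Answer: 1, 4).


input #1 (d=3, k=8): events B1->F, B3->S, B2->F, B5->F, B6->T; covers B1=F, B2=F, B3=S, B5=F, B6=T
input #2 (d=8, k=9): events B1->T, B3->E, B4->S, B2->T; covers B1=T, B2=T, B3=E, B4=S
input #3 (d=9, k=12): events B1->T, B3->S, B2->F, B5->F, B6->T; covers B1=T, B2=F, B3=S, B5=F, B6=T
input #4 (d=7, k=12): events B1->T, B3->S, B2->F, B5->F, B6->T; covers B1=T, B2=F, B3=S, B5=F, B6=T
input #5 (d=10, k=11): events B1->T, B3->S, B2->F, B5->F, B6->T; covers B1=T, B2=F, B3=S, B5=F, B6=T
input #6 (d=9, k=4): events B1->T, B3->S, B2->F, B5->F, B6->T; covers B1=T, B2=F, B3=S, B5=F, B6=T
together the pool reaches 9 outcomes: B1=T, B1=F, B2=T, B2=F, B3=S, B3=E, B4=S, B5=F, B6=T
no size-1 subset reaches all 9 outcomes (best union: 5/9)
the canonical winner is {1, 2}: size 2, full 9-outcome coverage, earliest index list among size-2 covers
Answer: 1, 2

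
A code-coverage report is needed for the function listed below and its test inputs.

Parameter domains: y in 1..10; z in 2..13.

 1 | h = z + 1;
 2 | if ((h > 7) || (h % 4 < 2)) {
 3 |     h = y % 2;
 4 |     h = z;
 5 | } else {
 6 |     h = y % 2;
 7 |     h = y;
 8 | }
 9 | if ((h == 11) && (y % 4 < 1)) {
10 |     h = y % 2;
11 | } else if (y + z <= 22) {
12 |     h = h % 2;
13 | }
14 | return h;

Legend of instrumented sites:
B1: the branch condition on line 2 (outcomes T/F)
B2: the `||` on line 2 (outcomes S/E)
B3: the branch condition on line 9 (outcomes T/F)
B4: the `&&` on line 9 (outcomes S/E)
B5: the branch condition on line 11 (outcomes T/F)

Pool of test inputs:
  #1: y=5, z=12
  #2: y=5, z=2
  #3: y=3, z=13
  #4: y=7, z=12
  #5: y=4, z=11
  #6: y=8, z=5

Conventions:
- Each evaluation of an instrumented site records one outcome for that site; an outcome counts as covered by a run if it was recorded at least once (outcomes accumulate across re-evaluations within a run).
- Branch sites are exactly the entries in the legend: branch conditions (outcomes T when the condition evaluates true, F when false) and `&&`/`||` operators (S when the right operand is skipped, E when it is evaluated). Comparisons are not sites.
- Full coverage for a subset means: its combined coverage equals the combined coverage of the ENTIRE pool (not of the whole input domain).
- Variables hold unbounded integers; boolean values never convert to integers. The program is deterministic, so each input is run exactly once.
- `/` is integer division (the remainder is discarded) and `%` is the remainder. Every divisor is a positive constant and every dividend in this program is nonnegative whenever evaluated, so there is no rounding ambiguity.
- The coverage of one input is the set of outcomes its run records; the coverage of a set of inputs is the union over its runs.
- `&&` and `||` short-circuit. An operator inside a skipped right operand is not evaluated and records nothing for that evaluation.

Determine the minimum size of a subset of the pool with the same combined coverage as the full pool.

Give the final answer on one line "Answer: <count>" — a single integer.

input #1 (y=5, z=12): events B2->S, B1->T, B4->S, B3->F, B5->T; covers B1=T, B2=S, B3=F, B4=S, B5=T
input #2 (y=5, z=2): events B2->E, B1->F, B4->S, B3->F, B5->T; covers B1=F, B2=E, B3=F, B4=S, B5=T
input #3 (y=3, z=13): events B2->S, B1->T, B4->S, B3->F, B5->T; covers B1=T, B2=S, B3=F, B4=S, B5=T
input #4 (y=7, z=12): events B2->S, B1->T, B4->S, B3->F, B5->T; covers B1=T, B2=S, B3=F, B4=S, B5=T
input #5 (y=4, z=11): events B2->S, B1->T, B4->E, B3->T; covers B1=T, B2=S, B3=T, B4=E
input #6 (y=8, z=5): events B2->E, B1->F, B4->S, B3->F, B5->T; covers B1=F, B2=E, B3=F, B4=S, B5=T
union over all inputs: B1=T, B1=F, B2=S, B2=E, B3=T, B3=F, B4=S, B4=E, B5=T (9 outcomes)
checked all size-1 subsets: none covers 9 outcomes (max 5/9)
the canonical winner is {2, 5}: size 2, full 9-outcome coverage, earliest index list among size-2 covers

Answer: 2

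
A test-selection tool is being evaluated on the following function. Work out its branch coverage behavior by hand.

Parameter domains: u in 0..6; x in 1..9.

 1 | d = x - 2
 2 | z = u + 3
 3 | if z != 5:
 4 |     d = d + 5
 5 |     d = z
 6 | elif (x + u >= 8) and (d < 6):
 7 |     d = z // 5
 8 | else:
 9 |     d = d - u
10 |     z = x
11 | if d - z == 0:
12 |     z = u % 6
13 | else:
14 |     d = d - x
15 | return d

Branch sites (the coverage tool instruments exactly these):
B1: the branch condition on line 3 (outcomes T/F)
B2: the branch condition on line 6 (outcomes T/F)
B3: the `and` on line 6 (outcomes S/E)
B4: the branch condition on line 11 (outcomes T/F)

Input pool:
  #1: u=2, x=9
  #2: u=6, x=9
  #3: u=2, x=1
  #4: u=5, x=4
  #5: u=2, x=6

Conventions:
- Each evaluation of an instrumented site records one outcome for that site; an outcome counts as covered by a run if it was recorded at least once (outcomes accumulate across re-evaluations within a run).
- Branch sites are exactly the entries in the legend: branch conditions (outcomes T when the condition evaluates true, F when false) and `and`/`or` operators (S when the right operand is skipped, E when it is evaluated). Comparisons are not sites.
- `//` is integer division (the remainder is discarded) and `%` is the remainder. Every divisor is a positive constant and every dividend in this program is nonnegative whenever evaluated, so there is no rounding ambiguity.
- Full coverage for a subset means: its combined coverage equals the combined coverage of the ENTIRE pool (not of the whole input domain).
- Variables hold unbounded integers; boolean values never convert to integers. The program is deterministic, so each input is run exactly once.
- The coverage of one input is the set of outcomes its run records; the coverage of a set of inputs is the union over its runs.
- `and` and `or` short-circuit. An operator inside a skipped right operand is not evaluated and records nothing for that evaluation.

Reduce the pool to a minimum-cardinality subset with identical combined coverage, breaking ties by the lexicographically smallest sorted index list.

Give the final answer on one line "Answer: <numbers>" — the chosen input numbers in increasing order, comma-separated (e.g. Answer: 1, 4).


#1 (u=2, x=9) -> B1->F, B3->E, B2->F, B4->F; covered: B1=F, B2=F, B3=E, B4=F
#2 (u=6, x=9) -> B1->T, B4->T; covered: B1=T, B4=T
#3 (u=2, x=1) -> B1->F, B3->S, B2->F, B4->F; covered: B1=F, B2=F, B3=S, B4=F
#4 (u=5, x=4) -> B1->T, B4->T; covered: B1=T, B4=T
#5 (u=2, x=6) -> B1->F, B3->E, B2->T, B4->F; covered: B1=F, B2=T, B3=E, B4=F
together the pool reaches 8 outcomes: B1=T, B1=F, B2=T, B2=F, B3=S, B3=E, B4=T, B4=F
no size-1 subset reaches all 8 outcomes (best union: 4/8)
no size-2 subset reaches all 8 outcomes (best union: 6/8)
at size 3, {2, 3, 5} reaches all 8 outcomes; every lexicographically earlier size-3 subset fails
Answer: 2, 3, 5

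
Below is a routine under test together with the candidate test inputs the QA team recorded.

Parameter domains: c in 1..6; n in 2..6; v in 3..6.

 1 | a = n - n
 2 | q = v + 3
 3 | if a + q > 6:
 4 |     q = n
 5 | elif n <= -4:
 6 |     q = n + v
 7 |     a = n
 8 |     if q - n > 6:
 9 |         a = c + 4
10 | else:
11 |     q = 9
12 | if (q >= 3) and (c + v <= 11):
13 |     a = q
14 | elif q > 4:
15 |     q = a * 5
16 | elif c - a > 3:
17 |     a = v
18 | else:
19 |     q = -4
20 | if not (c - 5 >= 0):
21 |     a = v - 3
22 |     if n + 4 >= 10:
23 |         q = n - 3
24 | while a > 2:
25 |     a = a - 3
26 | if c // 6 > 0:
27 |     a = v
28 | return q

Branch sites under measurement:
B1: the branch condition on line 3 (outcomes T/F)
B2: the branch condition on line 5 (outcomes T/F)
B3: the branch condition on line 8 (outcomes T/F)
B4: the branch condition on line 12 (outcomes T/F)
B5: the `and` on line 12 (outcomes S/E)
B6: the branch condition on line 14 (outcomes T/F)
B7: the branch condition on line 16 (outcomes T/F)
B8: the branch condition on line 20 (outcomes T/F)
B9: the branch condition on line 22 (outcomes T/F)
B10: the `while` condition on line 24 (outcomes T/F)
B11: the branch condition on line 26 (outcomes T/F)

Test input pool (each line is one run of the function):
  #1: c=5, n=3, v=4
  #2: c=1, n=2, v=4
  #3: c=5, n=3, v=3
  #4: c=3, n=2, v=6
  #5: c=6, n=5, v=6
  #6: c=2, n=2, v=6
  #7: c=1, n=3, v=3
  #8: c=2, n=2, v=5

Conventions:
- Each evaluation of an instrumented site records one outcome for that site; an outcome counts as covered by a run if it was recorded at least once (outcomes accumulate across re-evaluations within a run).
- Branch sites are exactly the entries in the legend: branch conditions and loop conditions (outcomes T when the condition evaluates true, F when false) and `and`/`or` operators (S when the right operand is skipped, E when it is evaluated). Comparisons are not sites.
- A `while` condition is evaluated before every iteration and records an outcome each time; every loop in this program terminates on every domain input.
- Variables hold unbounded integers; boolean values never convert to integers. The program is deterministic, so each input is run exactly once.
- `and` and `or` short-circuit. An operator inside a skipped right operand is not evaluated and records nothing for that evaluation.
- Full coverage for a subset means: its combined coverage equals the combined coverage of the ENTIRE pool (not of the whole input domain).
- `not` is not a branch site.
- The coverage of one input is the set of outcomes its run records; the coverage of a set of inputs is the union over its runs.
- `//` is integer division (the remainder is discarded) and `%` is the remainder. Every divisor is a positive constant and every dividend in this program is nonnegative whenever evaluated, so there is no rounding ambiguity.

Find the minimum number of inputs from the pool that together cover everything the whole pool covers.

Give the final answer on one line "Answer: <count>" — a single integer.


input #1 (c=5, n=3, v=4): covers B1=T, B4=T, B5=E, B8=F, B10=T, B10=F, B11=F
input #2 (c=1, n=2, v=4): covers B1=T, B4=F, B5=S, B6=F, B7=F, B8=T, B9=F, B10=F, B11=F
input #3 (c=5, n=3, v=3): covers B1=F, B2=F, B4=T, B5=E, B8=F, B10=T, B10=F, B11=F
input #4 (c=3, n=2, v=6): covers B1=T, B4=F, B5=S, B6=F, B7=F, B8=T, B9=F, B10=T, B10=F, B11=F
input #5 (c=6, n=5, v=6): covers B1=T, B4=F, B5=E, B6=T, B8=F, B10=F, B11=T
input #6 (c=2, n=2, v=6): covers B1=T, B4=F, B5=S, B6=F, B7=F, B8=T, B9=F, B10=T, B10=F, B11=F
input #7 (c=1, n=3, v=3): covers B1=F, B2=F, B4=T, B5=E, B8=T, B9=F, B10=F, B11=F
input #8 (c=2, n=2, v=5): covers B1=T, B4=F, B5=S, B6=F, B7=F, B8=T, B9=F, B10=F, B11=F
pool-wide coverage (17 outcomes): B1=T, B1=F, B2=F, B4=T, B4=F, B5=S, B5=E, B6=T, B6=F, B7=F, B8=T, B8=F, B9=F, B10=T, B10=F, B11=T, B11=F
no size-1 subset reaches all 17 outcomes (best union: 10/17)
no size-2 subset reaches all 17 outcomes (best union: 15/17)
inputs {2, 3, 5} (size 3) cover everything; no size-3 subset with a lexicographically smaller index list covers all 17
Answer: 3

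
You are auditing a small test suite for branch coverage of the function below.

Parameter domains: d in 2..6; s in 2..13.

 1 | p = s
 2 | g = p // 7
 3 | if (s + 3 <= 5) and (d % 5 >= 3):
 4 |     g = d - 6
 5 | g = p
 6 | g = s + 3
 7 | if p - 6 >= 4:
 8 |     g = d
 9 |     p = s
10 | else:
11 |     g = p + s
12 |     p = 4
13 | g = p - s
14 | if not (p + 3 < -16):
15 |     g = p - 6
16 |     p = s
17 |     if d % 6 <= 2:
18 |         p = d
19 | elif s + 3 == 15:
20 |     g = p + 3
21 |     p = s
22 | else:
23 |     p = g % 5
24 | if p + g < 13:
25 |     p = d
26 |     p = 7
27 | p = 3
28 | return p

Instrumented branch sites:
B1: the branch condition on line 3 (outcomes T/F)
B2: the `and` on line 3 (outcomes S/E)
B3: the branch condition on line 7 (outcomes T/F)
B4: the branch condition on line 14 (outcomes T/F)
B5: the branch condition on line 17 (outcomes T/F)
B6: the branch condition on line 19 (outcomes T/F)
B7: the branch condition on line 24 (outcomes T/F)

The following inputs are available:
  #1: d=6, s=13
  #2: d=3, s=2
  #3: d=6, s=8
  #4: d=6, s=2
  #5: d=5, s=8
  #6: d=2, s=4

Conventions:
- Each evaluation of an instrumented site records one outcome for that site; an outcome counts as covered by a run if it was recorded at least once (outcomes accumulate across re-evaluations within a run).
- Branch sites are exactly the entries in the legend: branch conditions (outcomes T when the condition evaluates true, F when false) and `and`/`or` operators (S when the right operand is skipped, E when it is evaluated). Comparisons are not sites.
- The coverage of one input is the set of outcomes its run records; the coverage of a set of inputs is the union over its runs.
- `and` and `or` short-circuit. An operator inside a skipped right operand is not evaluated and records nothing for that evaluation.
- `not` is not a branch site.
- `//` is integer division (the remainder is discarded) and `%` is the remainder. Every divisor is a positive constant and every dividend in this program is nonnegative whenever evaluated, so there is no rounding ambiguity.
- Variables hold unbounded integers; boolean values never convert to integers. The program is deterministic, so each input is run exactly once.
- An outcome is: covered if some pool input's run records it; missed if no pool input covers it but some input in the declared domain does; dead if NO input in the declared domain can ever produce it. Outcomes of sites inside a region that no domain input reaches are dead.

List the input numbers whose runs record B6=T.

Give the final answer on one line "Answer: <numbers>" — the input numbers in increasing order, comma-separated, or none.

input #1 (d=6, s=13): misses B6=T
input #2 (d=3, s=2): misses B6=T
input #3 (d=6, s=8): misses B6=T
input #4 (d=6, s=2): misses B6=T
input #5 (d=5, s=8): misses B6=T
input #6 (d=2, s=4): misses B6=T

Answer: none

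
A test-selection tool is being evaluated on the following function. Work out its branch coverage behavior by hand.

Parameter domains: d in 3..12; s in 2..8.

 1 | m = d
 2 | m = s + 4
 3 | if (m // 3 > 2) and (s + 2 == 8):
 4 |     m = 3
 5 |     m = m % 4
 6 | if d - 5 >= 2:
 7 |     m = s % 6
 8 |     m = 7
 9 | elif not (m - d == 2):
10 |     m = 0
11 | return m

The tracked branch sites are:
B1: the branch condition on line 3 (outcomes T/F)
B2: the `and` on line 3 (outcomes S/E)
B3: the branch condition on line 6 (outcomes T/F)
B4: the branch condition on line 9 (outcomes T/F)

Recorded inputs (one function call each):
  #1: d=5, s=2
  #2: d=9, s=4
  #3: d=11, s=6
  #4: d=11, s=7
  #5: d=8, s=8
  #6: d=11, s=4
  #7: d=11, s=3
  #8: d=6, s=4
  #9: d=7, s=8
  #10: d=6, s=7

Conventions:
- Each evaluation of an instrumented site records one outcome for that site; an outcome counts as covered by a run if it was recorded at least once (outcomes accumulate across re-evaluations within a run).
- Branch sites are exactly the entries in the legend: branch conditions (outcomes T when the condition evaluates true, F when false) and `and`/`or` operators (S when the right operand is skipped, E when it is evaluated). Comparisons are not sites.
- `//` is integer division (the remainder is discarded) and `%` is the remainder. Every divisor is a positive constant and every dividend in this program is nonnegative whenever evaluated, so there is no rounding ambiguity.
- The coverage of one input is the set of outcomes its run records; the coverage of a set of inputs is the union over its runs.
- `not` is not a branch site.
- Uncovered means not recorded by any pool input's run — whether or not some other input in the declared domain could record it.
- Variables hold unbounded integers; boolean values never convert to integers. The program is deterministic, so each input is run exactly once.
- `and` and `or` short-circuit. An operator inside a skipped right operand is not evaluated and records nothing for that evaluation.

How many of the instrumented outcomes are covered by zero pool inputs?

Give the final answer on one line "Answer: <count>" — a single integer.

input #1 (d=5, s=2): events B2->S, B1->F, B3->F, B4->T; covers B1=F, B2=S, B3=F, B4=T
input #2 (d=9, s=4): events B2->S, B1->F, B3->T; covers B1=F, B2=S, B3=T
input #3 (d=11, s=6): events B2->E, B1->T, B3->T; covers B1=T, B2=E, B3=T
input #4 (d=11, s=7): events B2->E, B1->F, B3->T; covers B1=F, B2=E, B3=T
input #5 (d=8, s=8): events B2->E, B1->F, B3->T; covers B1=F, B2=E, B3=T
input #6 (d=11, s=4): events B2->S, B1->F, B3->T; covers B1=F, B2=S, B3=T
input #7 (d=11, s=3): events B2->S, B1->F, B3->T; covers B1=F, B2=S, B3=T
input #8 (d=6, s=4): events B2->S, B1->F, B3->F, B4->F; covers B1=F, B2=S, B3=F, B4=F
input #9 (d=7, s=8): events B2->E, B1->F, B3->T; covers B1=F, B2=E, B3=T
input #10 (d=6, s=7): events B2->E, B1->F, B3->F, B4->T; covers B1=F, B2=E, B3=F, B4=T
union over the pool: B1=T, B1=F, B2=S, B2=E, B3=T, B3=F, B4=T, B4=F
uncovered (0 of 8): none

Answer: 0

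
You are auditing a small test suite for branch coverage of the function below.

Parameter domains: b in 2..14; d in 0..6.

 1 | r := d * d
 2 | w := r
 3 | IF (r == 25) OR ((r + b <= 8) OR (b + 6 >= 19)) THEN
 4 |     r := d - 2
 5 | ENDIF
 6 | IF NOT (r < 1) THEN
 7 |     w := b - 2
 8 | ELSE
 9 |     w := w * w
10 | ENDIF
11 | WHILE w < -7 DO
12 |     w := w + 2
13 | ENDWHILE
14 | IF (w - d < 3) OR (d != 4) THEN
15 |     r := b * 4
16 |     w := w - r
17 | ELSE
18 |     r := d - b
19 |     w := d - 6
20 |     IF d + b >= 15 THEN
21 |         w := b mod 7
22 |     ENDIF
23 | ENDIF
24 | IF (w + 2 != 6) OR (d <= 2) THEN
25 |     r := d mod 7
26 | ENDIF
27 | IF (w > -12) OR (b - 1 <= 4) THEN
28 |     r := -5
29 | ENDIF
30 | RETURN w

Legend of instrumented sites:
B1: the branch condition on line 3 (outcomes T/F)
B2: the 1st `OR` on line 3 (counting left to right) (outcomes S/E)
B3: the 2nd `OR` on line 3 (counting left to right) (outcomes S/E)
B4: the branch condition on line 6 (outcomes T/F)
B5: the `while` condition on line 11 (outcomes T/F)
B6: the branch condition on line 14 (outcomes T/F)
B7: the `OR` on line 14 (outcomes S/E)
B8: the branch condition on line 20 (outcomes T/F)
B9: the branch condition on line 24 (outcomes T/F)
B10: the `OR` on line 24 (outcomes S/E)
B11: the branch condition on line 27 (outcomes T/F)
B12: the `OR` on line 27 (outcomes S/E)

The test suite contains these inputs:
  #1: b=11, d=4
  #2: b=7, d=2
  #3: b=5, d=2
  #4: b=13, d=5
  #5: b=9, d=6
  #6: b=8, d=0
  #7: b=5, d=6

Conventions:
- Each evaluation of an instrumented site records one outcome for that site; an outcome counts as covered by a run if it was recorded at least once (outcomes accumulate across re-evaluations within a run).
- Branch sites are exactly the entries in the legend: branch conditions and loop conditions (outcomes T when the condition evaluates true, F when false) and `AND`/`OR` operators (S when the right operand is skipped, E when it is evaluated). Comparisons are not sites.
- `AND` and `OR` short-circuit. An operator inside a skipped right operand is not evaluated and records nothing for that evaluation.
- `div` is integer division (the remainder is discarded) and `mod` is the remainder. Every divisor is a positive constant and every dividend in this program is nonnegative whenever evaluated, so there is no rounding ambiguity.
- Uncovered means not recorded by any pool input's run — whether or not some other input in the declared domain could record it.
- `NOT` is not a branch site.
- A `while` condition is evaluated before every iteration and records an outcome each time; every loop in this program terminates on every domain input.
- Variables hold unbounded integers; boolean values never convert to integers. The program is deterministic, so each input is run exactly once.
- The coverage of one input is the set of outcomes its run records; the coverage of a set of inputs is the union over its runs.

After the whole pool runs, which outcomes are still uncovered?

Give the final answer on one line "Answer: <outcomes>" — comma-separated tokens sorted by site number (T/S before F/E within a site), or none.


input #1 (b=11, d=4): covers B1=F, B2=E, B3=E, B4=T, B5=F, B6=F, B7=E, B8=T, B9=F, B10=E, B11=T, B12=S
input #2 (b=7, d=2): covers B1=F, B2=E, B3=E, B4=T, B5=F, B6=T, B7=E, B9=T, B10=S, B11=F, B12=E
input #3 (b=5, d=2): covers B1=F, B2=E, B3=E, B4=T, B5=F, B6=T, B7=S, B9=T, B10=S, B11=T, B12=E
input #4 (b=13, d=5): covers B1=T, B2=S, B4=T, B5=F, B6=T, B7=E, B9=T, B10=S, B11=F, B12=E
input #5 (b=9, d=6): covers B1=F, B2=E, B3=E, B4=T, B5=F, B6=T, B7=S, B9=T, B10=S, B11=F, B12=E
input #6 (b=8, d=0): covers B1=T, B2=E, B3=S, B4=F, B5=F, B6=T, B7=S, B9=T, B10=S, B11=F, B12=E
input #7 (b=5, d=6): covers B1=F, B2=E, B3=E, B4=T, B5=F, B6=T, B7=S, B9=T, B10=S, B11=T, B12=E
union over the pool: B1=T, B1=F, B2=S, B2=E, B3=S, B3=E, B4=T, B4=F, B5=F, B6=T, B6=F, B7=S, B7=E, B8=T, B9=T, B9=F, B10=S, B10=E, B11=T, B11=F, B12=S, B12=E
uncovered (2 of 24): B5=T, B8=F
Answer: B5=T, B8=F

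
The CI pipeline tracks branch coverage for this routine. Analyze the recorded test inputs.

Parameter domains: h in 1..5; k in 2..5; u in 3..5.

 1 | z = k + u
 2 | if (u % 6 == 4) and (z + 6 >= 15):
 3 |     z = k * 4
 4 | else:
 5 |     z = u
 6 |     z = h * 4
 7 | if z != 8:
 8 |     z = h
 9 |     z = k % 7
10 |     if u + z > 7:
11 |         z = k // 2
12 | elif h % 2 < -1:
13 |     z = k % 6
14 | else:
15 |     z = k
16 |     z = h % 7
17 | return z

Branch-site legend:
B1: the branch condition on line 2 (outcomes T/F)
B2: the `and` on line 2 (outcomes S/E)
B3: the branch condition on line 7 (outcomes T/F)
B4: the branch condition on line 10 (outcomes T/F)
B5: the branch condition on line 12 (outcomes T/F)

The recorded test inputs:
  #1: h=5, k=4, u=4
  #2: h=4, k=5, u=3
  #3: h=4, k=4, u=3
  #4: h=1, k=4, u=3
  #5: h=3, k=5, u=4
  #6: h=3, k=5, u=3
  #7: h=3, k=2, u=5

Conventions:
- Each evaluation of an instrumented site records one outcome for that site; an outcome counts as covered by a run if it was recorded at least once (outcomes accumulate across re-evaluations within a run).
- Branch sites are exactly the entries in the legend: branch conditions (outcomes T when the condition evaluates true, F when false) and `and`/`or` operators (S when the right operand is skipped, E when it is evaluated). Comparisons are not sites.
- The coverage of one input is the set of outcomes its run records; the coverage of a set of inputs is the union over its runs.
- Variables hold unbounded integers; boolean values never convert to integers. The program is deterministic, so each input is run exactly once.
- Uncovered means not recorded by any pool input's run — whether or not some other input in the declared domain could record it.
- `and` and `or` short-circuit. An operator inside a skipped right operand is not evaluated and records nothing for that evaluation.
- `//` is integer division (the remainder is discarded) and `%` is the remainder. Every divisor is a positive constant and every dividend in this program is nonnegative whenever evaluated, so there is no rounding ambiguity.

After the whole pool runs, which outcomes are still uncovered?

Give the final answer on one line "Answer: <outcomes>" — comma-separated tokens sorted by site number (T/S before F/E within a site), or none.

test 1 (h=5, k=4, u=4) fires B2->E, B1->F, B3->T, B4->T; hits B1=F, B2=E, B3=T, B4=T
test 2 (h=4, k=5, u=3) fires B2->S, B1->F, B3->T, B4->T; hits B1=F, B2=S, B3=T, B4=T
test 3 (h=4, k=4, u=3) fires B2->S, B1->F, B3->T, B4->F; hits B1=F, B2=S, B3=T, B4=F
test 4 (h=1, k=4, u=3) fires B2->S, B1->F, B3->T, B4->F; hits B1=F, B2=S, B3=T, B4=F
test 5 (h=3, k=5, u=4) fires B2->E, B1->T, B3->T, B4->T; hits B1=T, B2=E, B3=T, B4=T
test 6 (h=3, k=5, u=3) fires B2->S, B1->F, B3->T, B4->T; hits B1=F, B2=S, B3=T, B4=T
test 7 (h=3, k=2, u=5) fires B2->S, B1->F, B3->T, B4->F; hits B1=F, B2=S, B3=T, B4=F
union over the pool: B1=T, B1=F, B2=S, B2=E, B3=T, B4=T, B4=F
uncovered (3 of 10): B3=F, B5=T, B5=F

Answer: B3=F, B5=T, B5=F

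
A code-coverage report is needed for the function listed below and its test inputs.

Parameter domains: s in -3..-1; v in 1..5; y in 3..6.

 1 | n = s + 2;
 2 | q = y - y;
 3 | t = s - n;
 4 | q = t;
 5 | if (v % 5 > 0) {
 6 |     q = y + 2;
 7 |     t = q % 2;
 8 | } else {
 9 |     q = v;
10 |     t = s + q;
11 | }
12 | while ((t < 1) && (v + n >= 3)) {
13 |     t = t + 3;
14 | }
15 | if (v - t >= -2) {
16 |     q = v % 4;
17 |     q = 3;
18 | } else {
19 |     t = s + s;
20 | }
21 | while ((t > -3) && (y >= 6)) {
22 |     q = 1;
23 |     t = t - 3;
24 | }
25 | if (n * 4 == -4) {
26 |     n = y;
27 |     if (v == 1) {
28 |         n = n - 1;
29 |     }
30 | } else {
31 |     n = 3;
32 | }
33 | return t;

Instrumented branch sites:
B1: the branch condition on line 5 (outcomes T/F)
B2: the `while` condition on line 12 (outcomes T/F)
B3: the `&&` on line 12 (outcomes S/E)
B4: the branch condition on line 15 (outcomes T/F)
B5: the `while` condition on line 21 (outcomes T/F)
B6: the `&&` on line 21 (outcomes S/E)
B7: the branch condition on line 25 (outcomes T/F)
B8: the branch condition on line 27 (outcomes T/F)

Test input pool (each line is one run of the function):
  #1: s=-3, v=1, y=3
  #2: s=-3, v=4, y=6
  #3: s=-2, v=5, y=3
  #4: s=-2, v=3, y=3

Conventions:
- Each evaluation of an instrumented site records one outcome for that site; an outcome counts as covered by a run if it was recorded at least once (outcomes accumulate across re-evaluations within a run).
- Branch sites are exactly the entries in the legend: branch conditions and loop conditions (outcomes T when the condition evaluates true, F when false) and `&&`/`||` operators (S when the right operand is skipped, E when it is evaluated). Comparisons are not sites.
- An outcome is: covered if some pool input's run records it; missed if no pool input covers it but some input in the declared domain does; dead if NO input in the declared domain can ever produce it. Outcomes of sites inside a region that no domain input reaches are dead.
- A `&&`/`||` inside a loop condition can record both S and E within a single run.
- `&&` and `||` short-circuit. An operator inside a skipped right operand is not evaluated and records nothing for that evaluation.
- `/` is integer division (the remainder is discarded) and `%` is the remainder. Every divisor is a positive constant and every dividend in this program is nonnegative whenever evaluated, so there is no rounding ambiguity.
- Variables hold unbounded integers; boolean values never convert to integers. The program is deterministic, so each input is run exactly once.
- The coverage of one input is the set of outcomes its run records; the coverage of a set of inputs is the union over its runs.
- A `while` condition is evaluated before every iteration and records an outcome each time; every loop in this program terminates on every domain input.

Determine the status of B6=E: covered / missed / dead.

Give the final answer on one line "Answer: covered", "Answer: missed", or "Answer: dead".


B6=E is recorded by pool input(s) 1, 2, 3, 4 -> covered
Answer: covered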